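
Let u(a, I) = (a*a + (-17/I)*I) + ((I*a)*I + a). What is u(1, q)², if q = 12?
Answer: 16641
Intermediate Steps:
u(a, I) = -17 + a + a² + a*I² (u(a, I) = (a² - 17) + (a*I² + a) = (-17 + a²) + (a + a*I²) = -17 + a + a² + a*I²)
u(1, q)² = (-17 + 1 + 1² + 1*12²)² = (-17 + 1 + 1 + 1*144)² = (-17 + 1 + 1 + 144)² = 129² = 16641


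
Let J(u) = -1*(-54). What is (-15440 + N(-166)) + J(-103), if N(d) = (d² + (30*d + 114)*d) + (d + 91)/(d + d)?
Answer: 272215507/332 ≈ 8.1993e+5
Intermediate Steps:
J(u) = 54
N(d) = d² + d*(114 + 30*d) + (91 + d)/(2*d) (N(d) = (d² + (114 + 30*d)*d) + (91 + d)/((2*d)) = (d² + d*(114 + 30*d)) + (91 + d)*(1/(2*d)) = (d² + d*(114 + 30*d)) + (91 + d)/(2*d) = d² + d*(114 + 30*d) + (91 + d)/(2*d))
(-15440 + N(-166)) + J(-103) = (-15440 + (½)*(91 - 166*(1 + 62*(-166)² + 228*(-166)))/(-166)) + 54 = (-15440 + (½)*(-1/166)*(91 - 166*(1 + 62*27556 - 37848))) + 54 = (-15440 + (½)*(-1/166)*(91 - 166*(1 + 1708472 - 37848))) + 54 = (-15440 + (½)*(-1/166)*(91 - 166*1670625)) + 54 = (-15440 + (½)*(-1/166)*(91 - 277323750)) + 54 = (-15440 + (½)*(-1/166)*(-277323659)) + 54 = (-15440 + 277323659/332) + 54 = 272197579/332 + 54 = 272215507/332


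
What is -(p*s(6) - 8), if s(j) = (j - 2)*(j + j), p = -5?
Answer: 248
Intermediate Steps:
s(j) = 2*j*(-2 + j) (s(j) = (-2 + j)*(2*j) = 2*j*(-2 + j))
-(p*s(6) - 8) = -(-10*6*(-2 + 6) - 8) = -(-10*6*4 - 8) = -(-5*48 - 8) = -(-240 - 8) = -1*(-248) = 248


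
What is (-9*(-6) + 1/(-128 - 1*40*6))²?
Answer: 394856641/135424 ≈ 2915.7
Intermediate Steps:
(-9*(-6) + 1/(-128 - 1*40*6))² = (54 + 1/(-128 - 40*6))² = (54 + 1/(-128 - 240))² = (54 + 1/(-368))² = (54 - 1/368)² = (19871/368)² = 394856641/135424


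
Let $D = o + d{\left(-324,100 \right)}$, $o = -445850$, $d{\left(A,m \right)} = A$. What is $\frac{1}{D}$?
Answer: $- \frac{1}{446174} \approx -2.2413 \cdot 10^{-6}$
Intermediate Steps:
$D = -446174$ ($D = -445850 - 324 = -446174$)
$\frac{1}{D} = \frac{1}{-446174} = - \frac{1}{446174}$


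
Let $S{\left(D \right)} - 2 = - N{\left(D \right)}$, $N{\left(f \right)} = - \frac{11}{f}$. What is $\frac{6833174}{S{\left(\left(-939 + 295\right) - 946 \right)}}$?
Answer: $\frac{10864746660}{3169} \approx 3.4284 \cdot 10^{6}$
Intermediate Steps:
$S{\left(D \right)} = 2 + \frac{11}{D}$ ($S{\left(D \right)} = 2 - - \frac{11}{D} = 2 + \frac{11}{D}$)
$\frac{6833174}{S{\left(\left(-939 + 295\right) - 946 \right)}} = \frac{6833174}{2 + \frac{11}{\left(-939 + 295\right) - 946}} = \frac{6833174}{2 + \frac{11}{-644 - 946}} = \frac{6833174}{2 + \frac{11}{-1590}} = \frac{6833174}{2 + 11 \left(- \frac{1}{1590}\right)} = \frac{6833174}{2 - \frac{11}{1590}} = \frac{6833174}{\frac{3169}{1590}} = 6833174 \cdot \frac{1590}{3169} = \frac{10864746660}{3169}$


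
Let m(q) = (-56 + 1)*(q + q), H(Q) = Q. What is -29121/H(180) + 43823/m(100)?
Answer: -5470319/33000 ≈ -165.77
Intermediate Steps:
m(q) = -110*q
-29121/H(180) + 43823/m(100) = -29121/180 + 43823/((-110*100)) = -29121*1/180 + 43823/(-11000) = -9707/60 + 43823*(-1/11000) = -9707/60 - 43823/11000 = -5470319/33000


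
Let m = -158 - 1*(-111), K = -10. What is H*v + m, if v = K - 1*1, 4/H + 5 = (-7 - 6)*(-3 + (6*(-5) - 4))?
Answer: -5604/119 ≈ -47.092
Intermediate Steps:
m = -47 (m = -158 + 111 = -47)
H = 1/119 (H = 4/(-5 + (-7 - 6)*(-3 + (6*(-5) - 4))) = 4/(-5 - 13*(-3 + (-30 - 4))) = 4/(-5 - 13*(-3 - 34)) = 4/(-5 - 13*(-37)) = 4/(-5 + 481) = 4/476 = 4*(1/476) = 1/119 ≈ 0.0084034)
v = -11 (v = -10 - 1*1 = -10 - 1 = -11)
H*v + m = (1/119)*(-11) - 47 = -11/119 - 47 = -5604/119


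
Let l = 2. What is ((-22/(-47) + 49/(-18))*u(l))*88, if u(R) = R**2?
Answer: -335632/423 ≈ -793.46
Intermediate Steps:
((-22/(-47) + 49/(-18))*u(l))*88 = ((-22/(-47) + 49/(-18))*2**2)*88 = ((-22*(-1/47) + 49*(-1/18))*4)*88 = ((22/47 - 49/18)*4)*88 = -1907/846*4*88 = -3814/423*88 = -335632/423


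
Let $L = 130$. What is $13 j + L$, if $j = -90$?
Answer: $-1040$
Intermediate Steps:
$13 j + L = 13 \left(-90\right) + 130 = -1170 + 130 = -1040$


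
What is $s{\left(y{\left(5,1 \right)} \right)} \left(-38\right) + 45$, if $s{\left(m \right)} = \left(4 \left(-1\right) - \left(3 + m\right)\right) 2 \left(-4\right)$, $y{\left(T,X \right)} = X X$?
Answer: $-2387$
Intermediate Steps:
$y{\left(T,X \right)} = X^{2}$
$s{\left(m \right)} = 56 + 8 m$ ($s{\left(m \right)} = \left(-4 - \left(3 + m\right)\right) \left(-8\right) = \left(-7 - m\right) \left(-8\right) = 56 + 8 m$)
$s{\left(y{\left(5,1 \right)} \right)} \left(-38\right) + 45 = \left(56 + 8 \cdot 1^{2}\right) \left(-38\right) + 45 = \left(56 + 8 \cdot 1\right) \left(-38\right) + 45 = \left(56 + 8\right) \left(-38\right) + 45 = 64 \left(-38\right) + 45 = -2432 + 45 = -2387$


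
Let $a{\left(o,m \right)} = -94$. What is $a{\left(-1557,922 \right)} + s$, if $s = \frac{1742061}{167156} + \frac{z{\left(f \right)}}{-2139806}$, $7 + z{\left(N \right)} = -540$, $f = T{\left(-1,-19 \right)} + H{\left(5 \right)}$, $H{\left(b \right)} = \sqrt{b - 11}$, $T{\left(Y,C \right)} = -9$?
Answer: $- \frac{14947144344343}{178840705868} \approx -83.578$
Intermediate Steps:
$H{\left(b \right)} = \sqrt{-11 + b}$
$f = -9 + i \sqrt{6}$ ($f = -9 + \sqrt{-11 + 5} = -9 + \sqrt{-6} = -9 + i \sqrt{6} \approx -9.0 + 2.4495 i$)
$z{\left(N \right)} = -547$ ($z{\left(N \right)} = -7 - 540 = -547$)
$s = \frac{1863882007249}{178840705868}$ ($s = \frac{1742061}{167156} - \frac{547}{-2139806} = 1742061 \cdot \frac{1}{167156} - - \frac{547}{2139806} = \frac{1742061}{167156} + \frac{547}{2139806} = \frac{1863882007249}{178840705868} \approx 10.422$)
$a{\left(-1557,922 \right)} + s = -94 + \frac{1863882007249}{178840705868} = - \frac{14947144344343}{178840705868}$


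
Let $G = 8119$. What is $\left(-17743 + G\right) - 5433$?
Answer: $-15057$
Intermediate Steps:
$\left(-17743 + G\right) - 5433 = \left(-17743 + 8119\right) - 5433 = -9624 - 5433 = -15057$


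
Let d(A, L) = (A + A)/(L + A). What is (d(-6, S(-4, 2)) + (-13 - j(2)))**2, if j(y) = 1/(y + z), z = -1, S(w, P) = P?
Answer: 121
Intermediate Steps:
d(A, L) = 2*A/(A + L) (d(A, L) = (2*A)/(A + L) = 2*A/(A + L))
j(y) = 1/(-1 + y) (j(y) = 1/(y - 1) = 1/(-1 + y))
(d(-6, S(-4, 2)) + (-13 - j(2)))**2 = (2*(-6)/(-6 + 2) + (-13 - 1/(-1 + 2)))**2 = (2*(-6)/(-4) + (-13 - 1/1))**2 = (2*(-6)*(-1/4) + (-13 - 1*1))**2 = (3 + (-13 - 1))**2 = (3 - 14)**2 = (-11)**2 = 121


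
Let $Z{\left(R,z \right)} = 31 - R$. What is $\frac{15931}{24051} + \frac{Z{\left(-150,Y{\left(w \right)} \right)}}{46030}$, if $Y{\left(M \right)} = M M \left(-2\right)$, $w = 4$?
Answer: $\frac{737657161}{1107067530} \approx 0.66632$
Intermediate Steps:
$Y{\left(M \right)} = - 2 M^{2}$ ($Y{\left(M \right)} = M^{2} \left(-2\right) = - 2 M^{2}$)
$\frac{15931}{24051} + \frac{Z{\left(-150,Y{\left(w \right)} \right)}}{46030} = \frac{15931}{24051} + \frac{31 - -150}{46030} = 15931 \cdot \frac{1}{24051} + \left(31 + 150\right) \frac{1}{46030} = \frac{15931}{24051} + 181 \cdot \frac{1}{46030} = \frac{15931}{24051} + \frac{181}{46030} = \frac{737657161}{1107067530}$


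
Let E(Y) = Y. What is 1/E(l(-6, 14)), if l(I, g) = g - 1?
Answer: 1/13 ≈ 0.076923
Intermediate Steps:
l(I, g) = -1 + g
1/E(l(-6, 14)) = 1/(-1 + 14) = 1/13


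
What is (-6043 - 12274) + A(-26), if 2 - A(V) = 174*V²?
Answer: -135939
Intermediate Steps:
A(V) = 2 - 174*V²
(-6043 - 12274) + A(-26) = (-6043 - 12274) + (2 - 174*(-26)²) = -18317 + (2 - 174*676) = -18317 + (2 - 117624) = -18317 - 117622 = -135939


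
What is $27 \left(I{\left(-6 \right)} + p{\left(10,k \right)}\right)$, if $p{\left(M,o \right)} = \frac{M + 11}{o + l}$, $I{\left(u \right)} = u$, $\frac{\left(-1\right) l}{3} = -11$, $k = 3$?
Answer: $- \frac{585}{4} \approx -146.25$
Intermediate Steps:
$l = 33$ ($l = \left(-3\right) \left(-11\right) = 33$)
$p{\left(M,o \right)} = \frac{11 + M}{33 + o}$ ($p{\left(M,o \right)} = \frac{M + 11}{o + 33} = \frac{11 + M}{33 + o}$)
$27 \left(I{\left(-6 \right)} + p{\left(10,k \right)}\right) = 27 \left(-6 + \frac{11 + 10}{33 + 3}\right) = 27 \left(-6 + \frac{1}{36} \cdot 21\right) = 27 \left(-6 + \frac{7}{12}\right) = 27 \left(- \frac{65}{12}\right) = - \frac{585}{4}$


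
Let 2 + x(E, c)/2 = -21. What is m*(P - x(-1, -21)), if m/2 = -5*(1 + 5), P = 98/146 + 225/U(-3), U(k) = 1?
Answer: -1189920/73 ≈ -16300.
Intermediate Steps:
x(E, c) = -46 (x(E, c) = -4 + 2*(-21) = -4 - 42 = -46)
P = 16474/73 (P = 98/146 + 225/1 = 98*(1/146) + 225*1 = 49/73 + 225 = 16474/73 ≈ 225.67)
m = -60 (m = 2*(-5*(1 + 5)) = 2*(-5*6) = 2*(-30) = -60)
m*(P - x(-1, -21)) = -60*(16474/73 - 1*(-46)) = -60*(16474/73 + 46) = -60*19832/73 = -1189920/73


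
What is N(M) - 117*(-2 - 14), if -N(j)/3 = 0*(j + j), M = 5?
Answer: 1872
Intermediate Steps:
N(j) = 0 (N(j) = -0*(j + j) = -0*2*j = -3*0 = 0)
N(M) - 117*(-2 - 14) = 0 - 117*(-2 - 14) = 0 - 117*(-16) = 0 + 1872 = 1872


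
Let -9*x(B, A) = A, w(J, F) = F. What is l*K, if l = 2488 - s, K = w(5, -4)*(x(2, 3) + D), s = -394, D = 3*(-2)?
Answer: 219032/3 ≈ 73011.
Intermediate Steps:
D = -6
x(B, A) = -A/9
K = 76/3 (K = -4*(-⅑*3 - 6) = -4*(-⅓ - 6) = -4*(-19/3) = 76/3 ≈ 25.333)
l = 2882 (l = 2488 - 1*(-394) = 2488 + 394 = 2882)
l*K = 2882*(76/3) = 219032/3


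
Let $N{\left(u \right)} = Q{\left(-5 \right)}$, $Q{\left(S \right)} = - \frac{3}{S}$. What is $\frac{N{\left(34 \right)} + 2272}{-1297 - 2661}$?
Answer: $- \frac{11363}{19790} \approx -0.57418$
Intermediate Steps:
$N{\left(u \right)} = \frac{3}{5}$ ($N{\left(u \right)} = - \frac{3}{-5} = \left(-3\right) \left(- \frac{1}{5}\right) = \frac{3}{5}$)
$\frac{N{\left(34 \right)} + 2272}{-1297 - 2661} = \frac{\frac{3}{5} + 2272}{-1297 - 2661} = \frac{11363}{5 \left(-3958\right)} = \frac{11363}{5} \left(- \frac{1}{3958}\right) = - \frac{11363}{19790}$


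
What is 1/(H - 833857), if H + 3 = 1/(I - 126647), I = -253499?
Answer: -380146/316988543561 ≈ -1.1992e-6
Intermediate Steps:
H = -1140439/380146 (H = -3 + 1/(-253499 - 126647) = -3 + 1/(-380146) = -3 - 1/380146 = -1140439/380146 ≈ -3.0000)
1/(H - 833857) = 1/(-1140439/380146 - 833857) = 1/(-316988543561/380146) = -380146/316988543561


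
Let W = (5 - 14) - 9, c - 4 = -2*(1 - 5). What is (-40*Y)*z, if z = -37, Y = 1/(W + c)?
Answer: -740/3 ≈ -246.67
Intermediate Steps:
c = 12 (c = 4 - 2*(1 - 5) = 4 - 2*(-4) = 4 + 8 = 12)
W = -18 (W = -9 - 9 = -18)
Y = -⅙ (Y = 1/(-18 + 12) = 1/(-6) = -⅙ ≈ -0.16667)
(-40*Y)*z = -40*(-⅙)*(-37) = (20/3)*(-37) = -740/3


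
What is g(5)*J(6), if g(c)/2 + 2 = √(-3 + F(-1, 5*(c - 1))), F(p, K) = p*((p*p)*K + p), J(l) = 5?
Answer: -20 + 10*I*√22 ≈ -20.0 + 46.904*I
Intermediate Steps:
F(p, K) = p*(p + K*p²) (F(p, K) = p*(p²*K + p) = p*(K*p² + p) = p*(p + K*p²))
g(c) = -4 + 2*√(3 - 5*c) (g(c) = -4 + 2*√(-3 + (-1)²*(1 + (5*(c - 1))*(-1))) = -4 + 2*√(-3 + 1*(1 + (5*(-1 + c))*(-1))) = -4 + 2*√(-3 + 1*(1 + (-5 + 5*c)*(-1))) = -4 + 2*√(-3 + 1*(1 + (5 - 5*c))) = -4 + 2*√(-3 + 1*(6 - 5*c)) = -4 + 2*√(-3 + (6 - 5*c)) = -4 + 2*√(3 - 5*c))
g(5)*J(6) = (-4 + 2*√(3 - 5*5))*5 = (-4 + 2*√(3 - 25))*5 = (-4 + 2*√(-22))*5 = (-4 + 2*(I*√22))*5 = (-4 + 2*I*√22)*5 = -20 + 10*I*√22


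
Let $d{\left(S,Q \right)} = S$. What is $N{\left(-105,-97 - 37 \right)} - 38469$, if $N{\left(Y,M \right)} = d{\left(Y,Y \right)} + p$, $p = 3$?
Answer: $-38571$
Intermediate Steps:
$N{\left(Y,M \right)} = 3 + Y$ ($N{\left(Y,M \right)} = Y + 3 = 3 + Y$)
$N{\left(-105,-97 - 37 \right)} - 38469 = \left(3 - 105\right) - 38469 = -102 - 38469 = -38571$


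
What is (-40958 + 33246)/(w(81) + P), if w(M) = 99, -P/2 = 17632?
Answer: 7712/35165 ≈ 0.21931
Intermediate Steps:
P = -35264 (P = -2*17632 = -35264)
(-40958 + 33246)/(w(81) + P) = (-40958 + 33246)/(99 - 35264) = -7712/(-35165) = -7712*(-1/35165) = 7712/35165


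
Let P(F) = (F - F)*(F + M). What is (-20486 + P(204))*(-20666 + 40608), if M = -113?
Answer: -408531812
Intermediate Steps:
P(F) = 0 (P(F) = (F - F)*(F - 113) = 0*(-113 + F) = 0)
(-20486 + P(204))*(-20666 + 40608) = (-20486 + 0)*(-20666 + 40608) = -20486*19942 = -408531812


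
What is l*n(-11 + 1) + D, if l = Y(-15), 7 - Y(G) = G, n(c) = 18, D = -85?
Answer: 311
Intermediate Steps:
Y(G) = 7 - G
l = 22 (l = 7 - 1*(-15) = 7 + 15 = 22)
l*n(-11 + 1) + D = 22*18 - 85 = 396 - 85 = 311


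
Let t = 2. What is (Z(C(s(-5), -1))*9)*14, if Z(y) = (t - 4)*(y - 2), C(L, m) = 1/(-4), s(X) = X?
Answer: 567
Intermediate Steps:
C(L, m) = -¼
Z(y) = 4 - 2*y (Z(y) = (2 - 4)*(y - 2) = -2*(-2 + y) = 4 - 2*y)
(Z(C(s(-5), -1))*9)*14 = ((4 - 2*(-¼))*9)*14 = ((4 + ½)*9)*14 = ((9/2)*9)*14 = (81/2)*14 = 567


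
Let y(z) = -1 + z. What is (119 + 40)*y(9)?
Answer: 1272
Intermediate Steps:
(119 + 40)*y(9) = (119 + 40)*(-1 + 9) = 159*8 = 1272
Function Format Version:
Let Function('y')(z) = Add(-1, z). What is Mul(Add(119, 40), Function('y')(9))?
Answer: 1272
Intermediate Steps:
Mul(Add(119, 40), Function('y')(9)) = Mul(Add(119, 40), Add(-1, 9)) = Mul(159, 8) = 1272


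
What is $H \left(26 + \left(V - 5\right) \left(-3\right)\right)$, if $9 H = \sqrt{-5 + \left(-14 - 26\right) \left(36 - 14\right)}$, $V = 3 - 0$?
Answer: $\frac{32 i \sqrt{885}}{9} \approx 105.77 i$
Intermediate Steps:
$V = 3$ ($V = 3 + 0 = 3$)
$H = \frac{i \sqrt{885}}{9}$ ($H = \frac{\sqrt{-5 + \left(-14 - 26\right) \left(36 - 14\right)}}{9} = \frac{\sqrt{-5 - 880}}{9} = \frac{\sqrt{-885}}{9} = \frac{i \sqrt{885}}{9} \approx 3.3054 i$)
$H \left(26 + \left(V - 5\right) \left(-3\right)\right) = \frac{i \sqrt{885}}{9} \left(26 + \left(3 - 5\right) \left(-3\right)\right) = \frac{i \sqrt{885}}{9} \left(26 - -6\right) = \frac{i \sqrt{885}}{9} \left(26 + 6\right) = \frac{i \sqrt{885}}{9} \cdot 32 = \frac{32 i \sqrt{885}}{9}$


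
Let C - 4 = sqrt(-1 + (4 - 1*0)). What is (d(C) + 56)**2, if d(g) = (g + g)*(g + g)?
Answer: 20496 + 8448*sqrt(3) ≈ 35128.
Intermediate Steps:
C = 4 + sqrt(3) (C = 4 + sqrt(-1 + (4 - 1*0)) = 4 + sqrt(-1 + (4 + 0)) = 4 + sqrt(-1 + 4) = 4 + sqrt(3) ≈ 5.7320)
d(g) = 4*g**2 (d(g) = (2*g)*(2*g) = 4*g**2)
(d(C) + 56)**2 = (4*(4 + sqrt(3))**2 + 56)**2 = (56 + 4*(4 + sqrt(3))**2)**2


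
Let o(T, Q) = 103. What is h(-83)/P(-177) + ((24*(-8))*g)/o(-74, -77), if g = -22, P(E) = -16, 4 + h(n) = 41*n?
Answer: 418505/1648 ≈ 253.95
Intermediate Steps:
h(n) = -4 + 41*n
h(-83)/P(-177) + ((24*(-8))*g)/o(-74, -77) = (-4 + 41*(-83))/(-16) + ((24*(-8))*(-22))/103 = (-4 - 3403)*(-1/16) - 192*(-22)*(1/103) = -3407*(-1/16) + 4224*(1/103) = 3407/16 + 4224/103 = 418505/1648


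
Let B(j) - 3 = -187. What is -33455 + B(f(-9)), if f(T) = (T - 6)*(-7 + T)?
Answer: -33639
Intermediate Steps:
f(T) = (-7 + T)*(-6 + T) (f(T) = (-6 + T)*(-7 + T) = (-7 + T)*(-6 + T))
B(j) = -184 (B(j) = 3 - 187 = -184)
-33455 + B(f(-9)) = -33455 - 184 = -33639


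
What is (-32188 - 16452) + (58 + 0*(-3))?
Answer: -48582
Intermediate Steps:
(-32188 - 16452) + (58 + 0*(-3)) = -48640 + (58 + 0) = -48640 + 58 = -48582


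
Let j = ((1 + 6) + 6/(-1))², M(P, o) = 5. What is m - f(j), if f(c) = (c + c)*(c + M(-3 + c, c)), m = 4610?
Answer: 4598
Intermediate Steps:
j = 1 (j = (7 + 6*(-1))² = (7 - 6)² = 1² = 1)
f(c) = 2*c*(5 + c) (f(c) = (c + c)*(c + 5) = (2*c)*(5 + c) = 2*c*(5 + c))
m - f(j) = 4610 - 2*(5 + 1) = 4610 - 2*6 = 4610 - 1*12 = 4610 - 12 = 4598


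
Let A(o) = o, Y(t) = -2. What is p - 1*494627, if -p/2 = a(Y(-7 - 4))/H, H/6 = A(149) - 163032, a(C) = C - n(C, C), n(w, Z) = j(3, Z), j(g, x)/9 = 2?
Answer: -241698988943/488649 ≈ -4.9463e+5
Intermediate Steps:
j(g, x) = 18 (j(g, x) = 9*2 = 18)
n(w, Z) = 18
a(C) = -18 + C (a(C) = C - 1*18 = C - 18 = -18 + C)
H = -977298 (H = 6*(149 - 163032) = 6*(-162883) = -977298)
p = -20/488649 (p = -2*(-18 - 2)/(-977298) = -(-40)*(-1)/977298 = -2*10/488649 = -20/488649 ≈ -4.0929e-5)
p - 1*494627 = -20/488649 - 1*494627 = -20/488649 - 494627 = -241698988943/488649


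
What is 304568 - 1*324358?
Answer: -19790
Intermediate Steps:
304568 - 1*324358 = 304568 - 324358 = -19790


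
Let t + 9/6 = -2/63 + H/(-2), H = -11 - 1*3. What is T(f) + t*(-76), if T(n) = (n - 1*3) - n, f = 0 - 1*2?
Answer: -26371/63 ≈ -418.59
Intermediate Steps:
f = -2 (f = 0 - 2 = -2)
H = -14 (H = -11 - 3 = -14)
T(n) = -3 (T(n) = (n - 3) - n = (-3 + n) - n = -3)
t = 689/126 (t = -3/2 + (-2/63 - 14/(-2)) = -3/2 + (-2*1/63 - 14*(-½)) = -3/2 + (-2/63 + 7) = -3/2 + 439/63 = 689/126 ≈ 5.4683)
T(f) + t*(-76) = -3 + (689/126)*(-76) = -3 - 26182/63 = -26371/63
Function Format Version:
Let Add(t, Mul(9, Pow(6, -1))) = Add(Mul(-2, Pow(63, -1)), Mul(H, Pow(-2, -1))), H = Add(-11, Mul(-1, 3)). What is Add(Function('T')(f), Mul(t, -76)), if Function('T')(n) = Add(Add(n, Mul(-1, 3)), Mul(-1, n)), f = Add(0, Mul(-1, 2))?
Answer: Rational(-26371, 63) ≈ -418.59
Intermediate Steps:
f = -2 (f = Add(0, -2) = -2)
H = -14 (H = Add(-11, -3) = -14)
Function('T')(n) = -3 (Function('T')(n) = Add(Add(n, -3), Mul(-1, n)) = Add(Add(-3, n), Mul(-1, n)) = -3)
t = Rational(689, 126) (t = Add(Rational(-3, 2), Add(Mul(-2, Pow(63, -1)), Mul(-14, Pow(-2, -1)))) = Add(Rational(-3, 2), Add(Mul(-2, Rational(1, 63)), Mul(-14, Rational(-1, 2)))) = Add(Rational(-3, 2), Add(Rational(-2, 63), 7)) = Add(Rational(-3, 2), Rational(439, 63)) = Rational(689, 126) ≈ 5.4683)
Add(Function('T')(f), Mul(t, -76)) = Add(-3, Mul(Rational(689, 126), -76)) = Add(-3, Rational(-26182, 63)) = Rational(-26371, 63)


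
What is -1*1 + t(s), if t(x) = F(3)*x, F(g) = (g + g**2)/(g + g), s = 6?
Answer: 11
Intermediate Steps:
F(g) = (g + g**2)/(2*g) (F(g) = (g + g**2)/((2*g)) = (g + g**2)*(1/(2*g)) = (g + g**2)/(2*g))
t(x) = 2*x (t(x) = (1/2 + (1/2)*3)*x = (1/2 + 3/2)*x = 2*x)
-1*1 + t(s) = -1*1 + 2*6 = -1 + 12 = 11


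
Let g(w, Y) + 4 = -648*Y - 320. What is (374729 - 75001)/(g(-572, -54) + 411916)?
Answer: 37466/55823 ≈ 0.67116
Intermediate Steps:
g(w, Y) = -324 - 648*Y (g(w, Y) = -4 + (-648*Y - 320) = -4 + (-320 - 648*Y) = -324 - 648*Y)
(374729 - 75001)/(g(-572, -54) + 411916) = (374729 - 75001)/((-324 - 648*(-54)) + 411916) = 299728/((-324 + 34992) + 411916) = 299728/(34668 + 411916) = 299728/446584 = 299728*(1/446584) = 37466/55823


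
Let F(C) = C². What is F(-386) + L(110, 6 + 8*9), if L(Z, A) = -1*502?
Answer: 148494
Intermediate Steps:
L(Z, A) = -502
F(-386) + L(110, 6 + 8*9) = (-386)² - 502 = 148996 - 502 = 148494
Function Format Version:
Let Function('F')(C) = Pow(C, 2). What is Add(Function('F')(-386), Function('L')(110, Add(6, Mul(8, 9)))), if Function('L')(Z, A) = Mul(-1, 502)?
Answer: 148494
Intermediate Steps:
Function('L')(Z, A) = -502
Add(Function('F')(-386), Function('L')(110, Add(6, Mul(8, 9)))) = Add(Pow(-386, 2), -502) = Add(148996, -502) = 148494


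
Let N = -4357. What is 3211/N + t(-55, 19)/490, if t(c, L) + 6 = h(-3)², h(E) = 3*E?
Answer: -249323/426986 ≈ -0.58391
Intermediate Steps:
t(c, L) = 75 (t(c, L) = -6 + (3*(-3))² = -6 + (-9)² = -6 + 81 = 75)
3211/N + t(-55, 19)/490 = 3211/(-4357) + 75/490 = 3211*(-1/4357) + 75*(1/490) = -3211/4357 + 15/98 = -249323/426986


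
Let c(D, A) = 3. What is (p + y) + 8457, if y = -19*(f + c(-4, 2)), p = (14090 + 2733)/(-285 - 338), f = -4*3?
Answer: 5358421/623 ≈ 8601.0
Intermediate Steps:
f = -12
p = -16823/623 (p = 16823/(-623) = 16823*(-1/623) = -16823/623 ≈ -27.003)
y = 171 (y = -19*(-12 + 3) = -19*(-9) = 171)
(p + y) + 8457 = (-16823/623 + 171) + 8457 = 89710/623 + 8457 = 5358421/623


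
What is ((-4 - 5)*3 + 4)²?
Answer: 529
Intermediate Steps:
((-4 - 5)*3 + 4)² = (-9*3 + 4)² = (-27 + 4)² = (-23)² = 529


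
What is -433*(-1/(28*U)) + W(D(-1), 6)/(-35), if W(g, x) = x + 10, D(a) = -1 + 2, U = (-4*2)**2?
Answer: -1931/8960 ≈ -0.21551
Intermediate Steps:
U = 64 (U = (-8)**2 = 64)
D(a) = 1
W(g, x) = 10 + x
-433*(-1/(28*U)) + W(D(-1), 6)/(-35) = -433/((-28*64)) + (10 + 6)/(-35) = -433/(-1792) + 16*(-1/35) = -433*(-1/1792) - 16/35 = 433/1792 - 16/35 = -1931/8960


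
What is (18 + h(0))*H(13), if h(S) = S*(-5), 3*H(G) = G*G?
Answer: 1014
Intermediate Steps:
H(G) = G²/3 (H(G) = (G*G)/3 = G²/3)
h(S) = -5*S
(18 + h(0))*H(13) = (18 - 5*0)*((⅓)*13²) = (18 + 0)*((⅓)*169) = 18*(169/3) = 1014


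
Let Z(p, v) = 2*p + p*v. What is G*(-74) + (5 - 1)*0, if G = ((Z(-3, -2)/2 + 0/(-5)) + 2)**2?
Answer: -296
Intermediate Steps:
G = 4 (G = ((-3*(2 - 2)/2 + 0/(-5)) + 2)**2 = ((-3*0*(1/2) + 0*(-1/5)) + 2)**2 = ((0*(1/2) + 0) + 2)**2 = ((0 + 0) + 2)**2 = (0 + 2)**2 = 2**2 = 4)
G*(-74) + (5 - 1)*0 = 4*(-74) + (5 - 1)*0 = -296 + 4*0 = -296 + 0 = -296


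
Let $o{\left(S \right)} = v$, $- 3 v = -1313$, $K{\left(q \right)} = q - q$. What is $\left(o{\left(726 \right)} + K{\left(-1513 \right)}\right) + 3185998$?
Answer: $\frac{9559307}{3} \approx 3.1864 \cdot 10^{6}$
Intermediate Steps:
$K{\left(q \right)} = 0$
$v = \frac{1313}{3}$ ($v = \left(- \frac{1}{3}\right) \left(-1313\right) = \frac{1313}{3} \approx 437.67$)
$o{\left(S \right)} = \frac{1313}{3}$
$\left(o{\left(726 \right)} + K{\left(-1513 \right)}\right) + 3185998 = \left(\frac{1313}{3} + 0\right) + 3185998 = \frac{1313}{3} + 3185998 = \frac{9559307}{3}$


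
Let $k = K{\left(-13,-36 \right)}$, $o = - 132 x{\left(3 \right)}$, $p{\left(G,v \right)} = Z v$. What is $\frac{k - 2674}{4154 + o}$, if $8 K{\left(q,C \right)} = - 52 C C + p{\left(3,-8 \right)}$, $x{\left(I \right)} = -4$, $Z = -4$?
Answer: $- \frac{5547}{2341} \approx -2.3695$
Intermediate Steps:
$p{\left(G,v \right)} = - 4 v$
$o = 528$ ($o = \left(-132\right) \left(-4\right) = 528$)
$K{\left(q,C \right)} = 4 - \frac{13 C^{2}}{2}$ ($K{\left(q,C \right)} = \frac{- 52 C C - -32}{8} = \frac{- 52 C^{2} + 32}{8} = \frac{32 - 52 C^{2}}{8} = 4 - \frac{13 C^{2}}{2}$)
$k = -8420$ ($k = 4 - \frac{13 \left(-36\right)^{2}}{2} = 4 - 8424 = -8420$)
$\frac{k - 2674}{4154 + o} = \frac{-8420 - 2674}{4154 + 528} = - \frac{11094}{4682} = \left(-11094\right) \frac{1}{4682} = - \frac{5547}{2341}$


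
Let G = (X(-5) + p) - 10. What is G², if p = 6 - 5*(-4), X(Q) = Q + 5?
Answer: 256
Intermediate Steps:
X(Q) = 5 + Q
p = 26 (p = 6 + 20 = 26)
G = 16 (G = ((5 - 5) + 26) - 10 = (0 + 26) - 10 = 26 - 10 = 16)
G² = 16² = 256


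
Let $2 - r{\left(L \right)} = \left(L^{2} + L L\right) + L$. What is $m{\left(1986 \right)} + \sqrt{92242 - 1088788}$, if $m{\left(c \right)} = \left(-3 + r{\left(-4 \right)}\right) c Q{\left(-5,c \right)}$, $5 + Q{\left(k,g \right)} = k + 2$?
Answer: $460752 + i \sqrt{996546} \approx 4.6075 \cdot 10^{5} + 998.27 i$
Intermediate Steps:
$Q{\left(k,g \right)} = -3 + k$ ($Q{\left(k,g \right)} = -5 + \left(k + 2\right) = -5 + \left(2 + k\right) = -3 + k$)
$r{\left(L \right)} = 2 - L - 2 L^{2}$ ($r{\left(L \right)} = 2 - \left(\left(L^{2} + L L\right) + L\right) = 2 - \left(\left(L^{2} + L^{2}\right) + L\right) = 2 - \left(2 L^{2} + L\right) = 2 - \left(L + 2 L^{2}\right) = 2 - L - 2 L^{2}$)
$m{\left(c \right)} = 232 c$ ($m{\left(c \right)} = \left(-3 - \left(-6 + 32\right)\right) c \left(-3 - 5\right) = \left(-3 + \left(2 + 4 - 32\right)\right) c \left(-8\right) = \left(-3 - 26\right) c \left(-8\right) = - 29 c \left(-8\right) = 232 c$)
$m{\left(1986 \right)} + \sqrt{92242 - 1088788} = 232 \cdot 1986 + \sqrt{92242 - 1088788} = 460752 + \sqrt{-996546} = 460752 + i \sqrt{996546}$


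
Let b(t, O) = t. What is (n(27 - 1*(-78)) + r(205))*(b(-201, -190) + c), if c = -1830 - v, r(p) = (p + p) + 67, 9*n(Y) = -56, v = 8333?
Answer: -43912268/9 ≈ -4.8791e+6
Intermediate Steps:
n(Y) = -56/9 (n(Y) = (⅑)*(-56) = -56/9)
r(p) = 67 + 2*p (r(p) = 2*p + 67 = 67 + 2*p)
c = -10163 (c = -1830 - 1*8333 = -1830 - 8333 = -10163)
(n(27 - 1*(-78)) + r(205))*(b(-201, -190) + c) = (-56/9 + (67 + 2*205))*(-201 - 10163) = (-56/9 + (67 + 410))*(-10364) = (-56/9 + 477)*(-10364) = (4237/9)*(-10364) = -43912268/9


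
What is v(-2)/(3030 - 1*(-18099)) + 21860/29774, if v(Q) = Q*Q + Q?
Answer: 230969744/314547423 ≈ 0.73429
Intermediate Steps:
v(Q) = Q + Q² (v(Q) = Q² + Q = Q + Q²)
v(-2)/(3030 - 1*(-18099)) + 21860/29774 = (-2*(1 - 2))/(3030 - 1*(-18099)) + 21860/29774 = (-2*(-1))/(3030 + 18099) + 21860*(1/29774) = 2/21129 + 10930/14887 = 230969744/314547423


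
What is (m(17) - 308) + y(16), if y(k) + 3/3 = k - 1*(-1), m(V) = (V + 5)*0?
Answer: -292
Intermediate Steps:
m(V) = 0 (m(V) = (5 + V)*0 = 0)
y(k) = k (y(k) = -1 + (k - 1*(-1)) = -1 + (k + 1) = -1 + (1 + k) = k)
(m(17) - 308) + y(16) = (0 - 308) + 16 = -308 + 16 = -292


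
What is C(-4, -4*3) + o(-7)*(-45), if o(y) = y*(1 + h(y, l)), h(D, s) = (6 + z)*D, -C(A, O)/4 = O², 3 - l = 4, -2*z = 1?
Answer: -24777/2 ≈ -12389.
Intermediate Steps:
z = -½ (z = -½*1 = -½ ≈ -0.50000)
l = -1 (l = 3 - 1*4 = 3 - 4 = -1)
C(A, O) = -4*O²
h(D, s) = 11*D/2 (h(D, s) = (6 - ½)*D = 11*D/2)
o(y) = y*(1 + 11*y/2)
C(-4, -4*3) + o(-7)*(-45) = -4*(-4*3)² + ((½)*(-7)*(2 + 11*(-7)))*(-45) = -4*(-12)² + ((½)*(-7)*(2 - 77))*(-45) = -4*144 + ((½)*(-7)*(-75))*(-45) = -576 + (525/2)*(-45) = -576 - 23625/2 = -24777/2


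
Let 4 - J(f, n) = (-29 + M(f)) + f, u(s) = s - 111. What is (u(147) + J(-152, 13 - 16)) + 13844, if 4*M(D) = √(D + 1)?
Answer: 14065 - I*√151/4 ≈ 14065.0 - 3.0721*I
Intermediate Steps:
M(D) = √(1 + D)/4 (M(D) = √(D + 1)/4 = √(1 + D)/4)
u(s) = -111 + s
J(f, n) = 33 - f - √(1 + f)/4 (J(f, n) = 4 - ((-29 + √(1 + f)/4) + f) = 4 - (-29 + f + √(1 + f)/4) = 4 + (29 - f - √(1 + f)/4) = 33 - f - √(1 + f)/4)
(u(147) + J(-152, 13 - 16)) + 13844 = ((-111 + 147) + (33 - 1*(-152) - √(1 - 152)/4)) + 13844 = (36 + (33 + 152 - I*√151/4)) + 13844 = (36 + (185 - I*√151/4)) + 13844 = (221 - I*√151/4) + 13844 = 14065 - I*√151/4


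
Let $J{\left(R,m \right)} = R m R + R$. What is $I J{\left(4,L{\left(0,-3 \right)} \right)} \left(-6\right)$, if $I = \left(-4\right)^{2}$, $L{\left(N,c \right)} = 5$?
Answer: $-8064$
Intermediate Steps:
$I = 16$
$J{\left(R,m \right)} = R + m R^{2}$ ($J{\left(R,m \right)} = m R^{2} + R = R + m R^{2}$)
$I J{\left(4,L{\left(0,-3 \right)} \right)} \left(-6\right) = 16 \cdot 4 \left(1 + 4 \cdot 5\right) \left(-6\right) = 16 \cdot 4 \left(1 + 20\right) \left(-6\right) = 16 \cdot 4 \cdot 21 \left(-6\right) = 16 \cdot 84 \left(-6\right) = 1344 \left(-6\right) = -8064$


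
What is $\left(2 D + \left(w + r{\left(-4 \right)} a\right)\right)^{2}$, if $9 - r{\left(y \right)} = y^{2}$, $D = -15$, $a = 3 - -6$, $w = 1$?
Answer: $8464$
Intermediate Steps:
$a = 9$ ($a = 3 + 6 = 9$)
$r{\left(y \right)} = 9 - y^{2}$
$\left(2 D + \left(w + r{\left(-4 \right)} a\right)\right)^{2} = \left(2 \left(-15\right) + \left(1 + \left(9 - \left(-4\right)^{2}\right) 9\right)\right)^{2} = \left(-30 + \left(1 + \left(9 - 16\right) 9\right)\right)^{2} = \left(-30 + \left(1 - 63\right)\right)^{2} = \left(-30 - 62\right)^{2} = \left(-92\right)^{2} = 8464$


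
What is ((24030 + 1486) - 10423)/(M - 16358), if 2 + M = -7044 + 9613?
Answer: -5031/4597 ≈ -1.0944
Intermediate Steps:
M = 2567 (M = -2 + (-7044 + 9613) = -2 + 2569 = 2567)
((24030 + 1486) - 10423)/(M - 16358) = ((24030 + 1486) - 10423)/(2567 - 16358) = (25516 - 10423)/(-13791) = 15093*(-1/13791) = -5031/4597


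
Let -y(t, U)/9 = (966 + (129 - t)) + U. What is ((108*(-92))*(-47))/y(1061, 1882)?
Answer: -12972/479 ≈ -27.081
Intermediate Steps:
y(t, U) = -9855 - 9*U + 9*t (y(t, U) = -9*((966 + (129 - t)) + U) = -9*((1095 - t) + U) = -9*(1095 + U - t) = -9855 - 9*U + 9*t)
((108*(-92))*(-47))/y(1061, 1882) = ((108*(-92))*(-47))/(-9855 - 9*1882 + 9*1061) = (-9936*(-47))/(-9855 - 16938 + 9549) = 466992/(-17244) = 466992*(-1/17244) = -12972/479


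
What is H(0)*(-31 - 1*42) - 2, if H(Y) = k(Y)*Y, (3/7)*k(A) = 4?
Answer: -2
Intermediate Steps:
k(A) = 28/3 (k(A) = (7/3)*4 = 28/3)
H(Y) = 28*Y/3
H(0)*(-31 - 1*42) - 2 = ((28/3)*0)*(-31 - 1*42) - 2 = 0*(-31 - 42) - 2 = 0*(-73) - 2 = 0 - 2 = -2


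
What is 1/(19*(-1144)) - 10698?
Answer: -232531729/21736 ≈ -10698.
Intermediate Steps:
1/(19*(-1144)) - 10698 = 1/(-21736) - 10698 = -1/21736 - 10698 = -232531729/21736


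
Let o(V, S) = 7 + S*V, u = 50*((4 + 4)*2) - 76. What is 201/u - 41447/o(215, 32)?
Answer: -28623341/4986188 ≈ -5.7405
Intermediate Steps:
u = 724 (u = 50*(8*2) - 76 = 50*16 - 76 = 800 - 76 = 724)
201/u - 41447/o(215, 32) = 201/724 - 41447/(7 + 32*215) = 201*(1/724) - 41447/(7 + 6880) = 201/724 - 41447/6887 = -28623341/4986188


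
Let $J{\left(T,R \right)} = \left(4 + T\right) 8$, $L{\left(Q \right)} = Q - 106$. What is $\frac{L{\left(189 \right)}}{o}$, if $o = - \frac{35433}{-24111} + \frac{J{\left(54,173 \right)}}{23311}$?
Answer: $\frac{5183364027}{93018463} \approx 55.724$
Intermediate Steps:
$L{\left(Q \right)} = -106 + Q$
$J{\left(T,R \right)} = 32 + 8 T$
$o = \frac{93018463}{62450169}$ ($o = - \frac{35433}{-24111} + \frac{32 + 8 \cdot 54}{23311} = \left(-35433\right) \left(- \frac{1}{24111}\right) + \left(32 + 432\right) \frac{1}{23311} = \frac{3937}{2679} + 464 \cdot \frac{1}{23311} = \frac{3937}{2679} + \frac{464}{23311} = \frac{93018463}{62450169} \approx 1.4895$)
$\frac{L{\left(189 \right)}}{o} = \frac{-106 + 189}{\frac{93018463}{62450169}} = 83 \cdot \frac{62450169}{93018463} = \frac{5183364027}{93018463}$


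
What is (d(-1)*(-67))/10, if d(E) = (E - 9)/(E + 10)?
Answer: 67/9 ≈ 7.4444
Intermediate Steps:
d(E) = (-9 + E)/(10 + E)
(d(-1)*(-67))/10 = (((-9 - 1)/(10 - 1))*(-67))/10 = ((-10/9)*(-67))*(⅒) = (((⅑)*(-10))*(-67))*(⅒) = -10/9*(-67)*(⅒) = (670/9)*(⅒) = 67/9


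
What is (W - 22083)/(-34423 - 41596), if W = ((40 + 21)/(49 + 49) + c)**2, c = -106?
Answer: 105438203/730086476 ≈ 0.14442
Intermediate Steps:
W = 106646929/9604 (W = ((40 + 21)/(49 + 49) - 106)**2 = (61/98 - 106)**2 = (-10327/98)**2 = 106646929/9604 ≈ 11104.)
(W - 22083)/(-34423 - 41596) = (106646929/9604 - 22083)/(-34423 - 41596) = -105438203/9604/(-76019) = -105438203/9604*(-1/76019) = 105438203/730086476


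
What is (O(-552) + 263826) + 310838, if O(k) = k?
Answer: 574112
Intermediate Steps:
(O(-552) + 263826) + 310838 = (-552 + 263826) + 310838 = 263274 + 310838 = 574112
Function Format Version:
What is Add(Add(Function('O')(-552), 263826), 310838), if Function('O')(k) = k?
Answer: 574112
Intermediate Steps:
Add(Add(Function('O')(-552), 263826), 310838) = Add(Add(-552, 263826), 310838) = Add(263274, 310838) = 574112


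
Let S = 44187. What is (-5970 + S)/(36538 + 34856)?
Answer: 12739/23798 ≈ 0.53530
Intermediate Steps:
(-5970 + S)/(36538 + 34856) = (-5970 + 44187)/(36538 + 34856) = 38217/71394 = 38217*(1/71394) = 12739/23798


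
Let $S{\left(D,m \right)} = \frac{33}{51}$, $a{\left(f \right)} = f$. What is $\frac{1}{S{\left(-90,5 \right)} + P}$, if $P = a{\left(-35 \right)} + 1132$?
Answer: $\frac{17}{18660} \approx 0.00091104$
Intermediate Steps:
$S{\left(D,m \right)} = \frac{11}{17}$ ($S{\left(D,m \right)} = 33 \cdot \frac{1}{51} = \frac{11}{17}$)
$P = 1097$ ($P = -35 + 1132 = 1097$)
$\frac{1}{S{\left(-90,5 \right)} + P} = \frac{1}{\frac{11}{17} + 1097} = \frac{1}{\frac{18660}{17}} = \frac{17}{18660}$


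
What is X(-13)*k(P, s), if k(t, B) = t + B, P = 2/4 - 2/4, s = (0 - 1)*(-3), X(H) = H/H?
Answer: 3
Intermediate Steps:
X(H) = 1
s = 3 (s = -1*(-3) = 3)
P = 0 (P = 2*(¼) - 2*¼ = ½ - ½ = 0)
k(t, B) = B + t
X(-13)*k(P, s) = 1*(3 + 0) = 1*3 = 3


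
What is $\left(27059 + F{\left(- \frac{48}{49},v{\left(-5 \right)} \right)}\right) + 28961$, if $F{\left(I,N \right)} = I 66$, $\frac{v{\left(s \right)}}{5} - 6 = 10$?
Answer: $\frac{2741812}{49} \approx 55955.0$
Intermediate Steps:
$v{\left(s \right)} = 80$ ($v{\left(s \right)} = 30 + 5 \cdot 10 = 30 + 50 = 80$)
$F{\left(I,N \right)} = 66 I$
$\left(27059 + F{\left(- \frac{48}{49},v{\left(-5 \right)} \right)}\right) + 28961 = \left(27059 + 66 \left(- \frac{48}{49}\right)\right) + 28961 = \left(27059 - \frac{3168}{49}\right) + 28961 = \frac{1322723}{49} + 28961 = \frac{2741812}{49}$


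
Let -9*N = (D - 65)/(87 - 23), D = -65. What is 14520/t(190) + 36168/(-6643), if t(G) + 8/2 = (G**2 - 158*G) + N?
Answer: -35512868424/11624937779 ≈ -3.0549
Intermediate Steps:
N = 65/288 (N = -(-65 - 65)/(9*(87 - 23)) = -(-130)/(9*64) = -1/9*(-65/32) = 65/288 ≈ 0.22569)
t(G) = -1087/288 + G**2 - 158*G (t(G) = -4 + ((G**2 - 158*G) + 65/288) = -4 + (65/288 + G**2 - 158*G) = -1087/288 + G**2 - 158*G)
14520/t(190) + 36168/(-6643) = 14520/(-1087/288 + 190**2 - 158*190) + 36168/(-6643) = 14520/(-1087/288 + 36100 - 30020) + 36168*(-1/6643) = 14520/(1749953/288) - 36168/6643 = 14520*(288/1749953) - 36168/6643 = 4181760/1749953 - 36168/6643 = -35512868424/11624937779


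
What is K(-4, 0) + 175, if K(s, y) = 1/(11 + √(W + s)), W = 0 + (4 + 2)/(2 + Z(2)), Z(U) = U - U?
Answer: 21361/122 - I/122 ≈ 175.09 - 0.0081967*I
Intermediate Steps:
Z(U) = 0
W = 3 (W = 0 + (4 + 2)/(2 + 0) = 0 + 6/2 = 0 + 6*(½) = 0 + 3 = 3)
K(s, y) = 1/(11 + √(3 + s))
K(-4, 0) + 175 = 1/(11 + √(3 - 4)) + 175 = 1/(11 + √(-1)) + 175 = 1/(11 + I) + 175 = (11 - I)/122 + 175 = 175 + (11 - I)/122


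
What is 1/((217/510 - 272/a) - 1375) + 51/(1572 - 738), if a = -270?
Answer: 105903421/1752699094 ≈ 0.060423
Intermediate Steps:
1/((217/510 - 272/a) - 1375) + 51/(1572 - 738) = 1/((217/510 - 272/(-270)) - 1375) + 51/(1572 - 738) = 1/((217*(1/510) - 272*(-1/270)) - 1375) + 51/834 = 1/((217/510 + 136/135) - 1375) + 51*(1/834) = 1/(6577/4590 - 1375) + 17/278 = 1/(-6304673/4590) + 17/278 = -4590/6304673 + 17/278 = 105903421/1752699094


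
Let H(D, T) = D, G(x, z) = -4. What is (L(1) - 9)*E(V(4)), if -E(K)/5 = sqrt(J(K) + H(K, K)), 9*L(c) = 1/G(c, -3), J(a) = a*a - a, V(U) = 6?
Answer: 1625/6 ≈ 270.83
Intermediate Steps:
J(a) = a**2 - a
L(c) = -1/36 (L(c) = (1/9)/(-4) = (1/9)*(-1/4) = -1/36)
E(K) = -5*sqrt(K + K*(-1 + K)) (E(K) = -5*sqrt(K*(-1 + K) + K) = -5*sqrt(K + K*(-1 + K)))
(L(1) - 9)*E(V(4)) = (-1/36 - 9)*(-5*sqrt(6**2)) = -(-1625)*sqrt(36)/36 = -(-1625)*6/36 = -325/36*(-30) = 1625/6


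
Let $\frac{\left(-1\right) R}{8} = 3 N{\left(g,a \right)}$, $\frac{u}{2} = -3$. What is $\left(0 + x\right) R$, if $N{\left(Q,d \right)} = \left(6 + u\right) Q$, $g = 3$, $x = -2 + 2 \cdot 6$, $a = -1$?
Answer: $0$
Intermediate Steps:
$u = -6$ ($u = 2 \left(-3\right) = -6$)
$x = 10$ ($x = -2 + 12 = 10$)
$N{\left(Q,d \right)} = 0$ ($N{\left(Q,d \right)} = \left(6 - 6\right) Q = 0 Q = 0$)
$R = 0$ ($R = - 8 \cdot 3 \cdot 0 = \left(-8\right) 0 = 0$)
$\left(0 + x\right) R = \left(0 + 10\right) 0 = 10 \cdot 0 = 0$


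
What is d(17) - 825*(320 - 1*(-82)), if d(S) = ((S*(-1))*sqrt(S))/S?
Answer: -331650 - sqrt(17) ≈ -3.3165e+5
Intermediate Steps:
d(S) = -sqrt(S) (d(S) = ((-S)*sqrt(S))/S = (-S**(3/2))/S = -sqrt(S))
d(17) - 825*(320 - 1*(-82)) = -sqrt(17) - 825*(320 - 1*(-82)) = -sqrt(17) - 825*(320 + 82) = -sqrt(17) - 825*402 = -sqrt(17) - 331650 = -331650 - sqrt(17)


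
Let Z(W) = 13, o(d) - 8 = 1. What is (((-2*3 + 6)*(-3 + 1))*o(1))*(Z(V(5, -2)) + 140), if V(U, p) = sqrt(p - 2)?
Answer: 0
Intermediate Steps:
V(U, p) = sqrt(-2 + p)
o(d) = 9 (o(d) = 8 + 1 = 9)
(((-2*3 + 6)*(-3 + 1))*o(1))*(Z(V(5, -2)) + 140) = (((-2*3 + 6)*(-3 + 1))*9)*(13 + 140) = (((-6 + 6)*(-2))*9)*153 = ((0*(-2))*9)*153 = (0*9)*153 = 0*153 = 0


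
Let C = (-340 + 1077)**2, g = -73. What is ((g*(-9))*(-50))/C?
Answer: -32850/543169 ≈ -0.060478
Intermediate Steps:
C = 543169 (C = 737**2 = 543169)
((g*(-9))*(-50))/C = (-73*(-9)*(-50))/543169 = (657*(-50))*(1/543169) = -32850*1/543169 = -32850/543169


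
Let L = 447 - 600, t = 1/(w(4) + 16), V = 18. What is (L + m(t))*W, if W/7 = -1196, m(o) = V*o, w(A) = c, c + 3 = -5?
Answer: 1262079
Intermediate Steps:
c = -8 (c = -3 - 5 = -8)
w(A) = -8
t = ⅛ (t = 1/(-8 + 16) = 1/8 = ⅛ ≈ 0.12500)
L = -153
m(o) = 18*o
W = -8372 (W = 7*(-1196) = -8372)
(L + m(t))*W = (-153 + 18*(⅛))*(-8372) = (-153 + 9/4)*(-8372) = -603/4*(-8372) = 1262079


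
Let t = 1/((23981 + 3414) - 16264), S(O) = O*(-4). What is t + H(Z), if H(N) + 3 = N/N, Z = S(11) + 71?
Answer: -22261/11131 ≈ -1.9999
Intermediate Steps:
S(O) = -4*O
t = 1/11131 (t = 1/(27395 - 16264) = 1/11131 ≈ 8.9839e-5)
Z = 27 (Z = -4*11 + 71 = -44 + 71 = 27)
H(N) = -2 (H(N) = -3 + N/N = -3 + 1 = -2)
t + H(Z) = 1/11131 - 2 = -22261/11131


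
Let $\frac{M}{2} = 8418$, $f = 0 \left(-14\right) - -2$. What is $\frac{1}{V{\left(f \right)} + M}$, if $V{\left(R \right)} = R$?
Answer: $\frac{1}{16838} \approx 5.9389 \cdot 10^{-5}$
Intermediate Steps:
$f = 2$ ($f = 0 + 2 = 2$)
$M = 16836$ ($M = 2 \cdot 8418 = 16836$)
$\frac{1}{V{\left(f \right)} + M} = \frac{1}{2 + 16836} = \frac{1}{16838}$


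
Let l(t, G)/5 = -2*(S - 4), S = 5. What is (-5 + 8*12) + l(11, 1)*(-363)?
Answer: 3721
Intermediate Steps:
l(t, G) = -10 (l(t, G) = 5*(-2*(5 - 4)) = 5*(-2*1) = 5*(-2) = -10)
(-5 + 8*12) + l(11, 1)*(-363) = (-5 + 8*12) - 10*(-363) = (-5 + 96) + 3630 = 91 + 3630 = 3721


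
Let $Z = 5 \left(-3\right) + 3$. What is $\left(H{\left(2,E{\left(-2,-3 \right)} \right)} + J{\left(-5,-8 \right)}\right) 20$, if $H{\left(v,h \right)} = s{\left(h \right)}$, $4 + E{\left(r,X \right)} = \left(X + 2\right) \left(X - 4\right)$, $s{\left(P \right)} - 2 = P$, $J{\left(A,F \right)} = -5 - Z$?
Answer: $240$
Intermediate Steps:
$Z = -12$ ($Z = -15 + 3 = -12$)
$J{\left(A,F \right)} = 7$ ($J{\left(A,F \right)} = -5 - -12 = -5 + 12 = 7$)
$s{\left(P \right)} = 2 + P$
$E{\left(r,X \right)} = -4 + \left(-4 + X\right) \left(2 + X\right)$ ($E{\left(r,X \right)} = -4 + \left(X + 2\right) \left(X - 4\right) = -4 + \left(2 + X\right) \left(-4 + X\right) = -4 + \left(-4 + X\right) \left(2 + X\right)$)
$H{\left(v,h \right)} = 2 + h$
$\left(H{\left(2,E{\left(-2,-3 \right)} \right)} + J{\left(-5,-8 \right)}\right) 20 = \left(\left(2 - \left(6 - 9\right)\right) + 7\right) 20 = \left(\left(2 + \left(-12 + 9 + 6\right)\right) + 7\right) 20 = \left(\left(2 + 3\right) + 7\right) 20 = \left(5 + 7\right) 20 = 12 \cdot 20 = 240$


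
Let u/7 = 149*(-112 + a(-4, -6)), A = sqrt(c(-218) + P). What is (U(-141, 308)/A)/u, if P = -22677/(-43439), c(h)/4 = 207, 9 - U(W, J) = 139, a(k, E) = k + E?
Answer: 715*sqrt(12920470671)/2289802522287 ≈ 3.5493e-5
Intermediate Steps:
a(k, E) = E + k
U(W, J) = -130 (U(W, J) = 9 - 1*139 = 9 - 139 = -130)
c(h) = 828 (c(h) = 4*207 = 828)
P = 22677/43439 (P = -22677*(-1/43439) = 22677/43439 ≈ 0.52204)
A = sqrt(12920470671)/3949 (A = sqrt(828 + 22677/43439) = sqrt(35990169/43439) = sqrt(12920470671)/3949 ≈ 28.784)
u = -127246 (u = 7*(149*(-112 + (-6 - 4))) = 7*(149*(-112 - 10)) = 7*(149*(-122)) = 7*(-18178) = -127246)
(U(-141, 308)/A)/u = -130*11*sqrt(12920470671)/35990169/(-127246) = -1430*sqrt(12920470671)/35990169*(-1/127246) = 715*sqrt(12920470671)/2289802522287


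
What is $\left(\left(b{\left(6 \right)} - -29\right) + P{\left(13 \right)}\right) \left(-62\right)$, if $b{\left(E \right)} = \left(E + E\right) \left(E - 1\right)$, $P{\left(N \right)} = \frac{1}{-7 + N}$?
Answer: $- \frac{16585}{3} \approx -5528.3$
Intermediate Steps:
$b{\left(E \right)} = 2 E \left(-1 + E\right)$
$\left(\left(b{\left(6 \right)} - -29\right) + P{\left(13 \right)}\right) \left(-62\right) = \left(\left(2 \cdot 6 \left(-1 + 6\right) - -29\right) + \frac{1}{-7 + 13}\right) \left(-62\right) = \left(\left(2 \cdot 6 \cdot 5 + 29\right) + \frac{1}{6}\right) \left(-62\right) = \left(\left(60 + 29\right) + \frac{1}{6}\right) \left(-62\right) = \left(89 + \frac{1}{6}\right) \left(-62\right) = \frac{535}{6} \left(-62\right) = - \frac{16585}{3}$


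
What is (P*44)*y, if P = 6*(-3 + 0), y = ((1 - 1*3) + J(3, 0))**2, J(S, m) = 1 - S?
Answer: -12672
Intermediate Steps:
y = 16 (y = ((1 - 1*3) + (1 - 1*3))**2 = ((1 - 3) + (1 - 3))**2 = (-2 - 2)**2 = (-4)**2 = 16)
P = -18 (P = 6*(-3) = -18)
(P*44)*y = -18*44*16 = -792*16 = -12672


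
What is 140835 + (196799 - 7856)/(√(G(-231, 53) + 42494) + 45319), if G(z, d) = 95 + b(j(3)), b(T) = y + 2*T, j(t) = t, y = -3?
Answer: 96417047874644/684589723 - 2771164*√22/684589723 ≈ 1.4084e+5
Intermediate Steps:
b(T) = -3 + 2*T
G(z, d) = 98 (G(z, d) = 95 + (-3 + 2*3) = 95 + (-3 + 6) = 95 + 3 = 98)
140835 + (196799 - 7856)/(√(G(-231, 53) + 42494) + 45319) = 140835 + (196799 - 7856)/(√(98 + 42494) + 45319) = 140835 + 188943/(√42592 + 45319) = 140835 + 188943/(44*√22 + 45319) = 140835 + 188943/(45319 + 44*√22)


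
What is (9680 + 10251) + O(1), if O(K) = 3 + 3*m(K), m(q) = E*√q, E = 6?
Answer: 19952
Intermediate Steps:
m(q) = 6*√q
O(K) = 3 + 18*√K (O(K) = 3 + 3*(6*√K) = 3 + 18*√K)
(9680 + 10251) + O(1) = (9680 + 10251) + (3 + 18*√1) = 19931 + (3 + 18*1) = 19931 + (3 + 18) = 19931 + 21 = 19952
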